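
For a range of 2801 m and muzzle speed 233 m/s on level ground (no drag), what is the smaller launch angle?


sin(2*theta) = R*g/v0^2 = 2801*9.81/233^2 = 0.50614, theta = arcsin(0.50614)/2 = 15.2°

15.2 degrees


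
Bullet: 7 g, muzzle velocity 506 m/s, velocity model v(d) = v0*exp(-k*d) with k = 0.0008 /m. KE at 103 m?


v = v0*exp(-k*d) = 506*exp(-0.0008*103) = 465.977 m/s
E = 0.5*m*v^2 = 0.5*0.007*465.977^2 = 760 J

760 J


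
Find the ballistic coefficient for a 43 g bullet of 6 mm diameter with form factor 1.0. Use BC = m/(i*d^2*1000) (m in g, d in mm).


BC = m/(i*d^2*1000) = 43/(1.0 * 6^2 * 1000) = 0.001194

0.001194


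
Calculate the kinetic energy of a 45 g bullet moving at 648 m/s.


E = 0.5*m*v^2 = 0.5*0.045*648^2 = 9448 J

9448 J


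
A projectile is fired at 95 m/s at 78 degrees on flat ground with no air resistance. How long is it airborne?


T = 2*v0*sin(theta)/g = 2*95*sin(78°)/9.81 = 18.94 s

18.94 s


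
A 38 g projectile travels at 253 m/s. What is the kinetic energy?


E = 0.5*m*v^2 = 0.5*0.038*253^2 = 1216 J

1216 J


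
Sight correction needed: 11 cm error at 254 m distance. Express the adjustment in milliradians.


1 mrad subtends 1 cm per 10 m of range, so adj = error_cm / (dist_m / 10) = 11 / (254/10) = 0.4331 mrad

0.4331 mrad


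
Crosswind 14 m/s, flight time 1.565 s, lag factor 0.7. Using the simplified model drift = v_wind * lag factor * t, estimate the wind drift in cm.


drift = v_wind * lag * t = 14 * 0.7 * 1.565 = 15.337 m ≈ 1534 cm

1534 cm


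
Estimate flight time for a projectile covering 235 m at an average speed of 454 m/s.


t = d/v = 235/454 = 0.5176 s

0.5176 s


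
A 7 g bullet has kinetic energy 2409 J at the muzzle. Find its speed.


v = sqrt(2*E/m) = sqrt(2*2409/0.007) = 829.6 m/s

829.6 m/s


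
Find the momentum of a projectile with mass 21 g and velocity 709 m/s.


p = m*v = 0.021*709 = 14.89 kg·m/s

14.89 kg·m/s


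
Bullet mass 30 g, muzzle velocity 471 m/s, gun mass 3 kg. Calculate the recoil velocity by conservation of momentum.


v_recoil = m_p * v_p / m_gun = 0.03 * 471 / 3 = 4.71 m/s

4.71 m/s


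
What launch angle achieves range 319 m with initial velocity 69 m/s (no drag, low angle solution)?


sin(2*theta) = R*g/v0^2 = 319*9.81/69^2 = 0.657297, theta = arcsin(0.657297)/2 = 20.55°

20.55 degrees


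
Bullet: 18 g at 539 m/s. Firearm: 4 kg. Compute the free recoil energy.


v_r = m_p*v_p/m_gun = 0.018*539/4 = 2.4255 m/s, E_r = 0.5*m_gun*v_r^2 = 0.5*4*2.4255^2 = 11.77 J

11.77 J


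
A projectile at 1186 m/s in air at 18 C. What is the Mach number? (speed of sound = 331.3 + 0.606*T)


a = 331.3 + 0.606*(18) = 342.208 m/s
M = v/a = 1186/342.208 = 3.466

3.466


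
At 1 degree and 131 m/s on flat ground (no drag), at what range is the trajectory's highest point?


R = v0^2*sin(2*theta)/g = 131^2*sin(2*1°)/9.81 = 61.051 m
apex_dist = R/2 = 61.051/2 = 30.53 m

30.53 m


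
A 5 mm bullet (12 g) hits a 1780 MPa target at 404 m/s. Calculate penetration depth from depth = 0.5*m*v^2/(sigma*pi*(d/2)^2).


A = pi*(d/2)^2 = pi*(5/2)^2 = 19.635 mm^2
E = 0.5*m*v^2 = 0.5*0.012*404^2 = 979.296 J
depth = E/(sigma*A) = 979.296 J / (1780 MPa * 19.635 mm^2) = 979.296/(1780 * 19.635) m = 0.0280197 m ≈ 28.02 mm

28.02 mm


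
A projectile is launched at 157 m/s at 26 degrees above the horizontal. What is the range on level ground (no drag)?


R = v0^2 * sin(2*theta) / g = 157^2 * sin(2*26°) / 9.81 = 1980 m

1980 m


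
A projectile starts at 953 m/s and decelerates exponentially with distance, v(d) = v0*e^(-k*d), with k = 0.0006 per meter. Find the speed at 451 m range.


v = v0*exp(-k*d) = 953*exp(-0.0006*451) = 727.1 m/s

727.1 m/s


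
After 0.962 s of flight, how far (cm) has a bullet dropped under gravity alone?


drop = 0.5*g*t^2 = 0.5*9.81*0.962^2 = 4.5393 m ≈ 453.9 cm

453.9 cm


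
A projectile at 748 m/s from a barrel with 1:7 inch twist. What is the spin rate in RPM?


twist_m = 7*0.0254 = 0.1778 m
spin = v/twist = 748/0.1778 = 4206.974 rev/s
RPM = spin*60 = 4206.974*60 ≈ 252418 RPM

252418 RPM


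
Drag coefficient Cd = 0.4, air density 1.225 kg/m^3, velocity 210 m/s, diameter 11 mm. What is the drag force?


A = pi*(d/2)^2 = pi*(11/2000)^2 = 9.50332e-05 m^2
Fd = 0.5*Cd*rho*A*v^2 = 0.5*0.4*1.225*9.50332e-05*210^2 = 1.027 N

1.027 N


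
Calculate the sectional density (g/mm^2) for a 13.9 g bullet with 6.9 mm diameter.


SD = m/d^2 = 13.9/6.9^2 = 0.292 g/mm^2

0.292 g/mm^2


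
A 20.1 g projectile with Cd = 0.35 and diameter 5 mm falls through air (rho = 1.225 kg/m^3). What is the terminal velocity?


A = pi*(d/2)^2 = pi*(5/2000)^2 = 1.96350e-05 m^2
vt = sqrt(2mg/(Cd*rho*A)) = sqrt(2*0.0201*9.81/(0.35 * 1.225 * 1.96350e-05)) = 216.4 m/s

216.4 m/s


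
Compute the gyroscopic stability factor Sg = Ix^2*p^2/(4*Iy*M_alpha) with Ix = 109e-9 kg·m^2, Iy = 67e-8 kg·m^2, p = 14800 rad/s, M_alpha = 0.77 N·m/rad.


Sg = Ix^2 * p^2 / (4 * Iy * M_alpha) = (109e-9)^2 * 14800^2 / (4 * 67e-8 * 0.77) = 1.261

1.261


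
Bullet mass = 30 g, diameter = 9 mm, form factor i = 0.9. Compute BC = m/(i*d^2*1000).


BC = m/(i*d^2*1000) = 30/(0.9 * 9^2 * 1000) = 0.0004115

0.0004115


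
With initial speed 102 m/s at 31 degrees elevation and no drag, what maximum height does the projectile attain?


H = (v0*sin(theta))^2 / (2g) = (102*sin(31°))^2 / (2*9.81) = 140.7 m

140.7 m


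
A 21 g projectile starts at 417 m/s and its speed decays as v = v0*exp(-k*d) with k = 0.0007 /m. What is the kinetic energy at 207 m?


v = v0*exp(-k*d) = 417*exp(-0.0007*207) = 360.75 m/s
E = 0.5*m*v^2 = 0.5*0.021*360.75^2 = 1366 J

1366 J


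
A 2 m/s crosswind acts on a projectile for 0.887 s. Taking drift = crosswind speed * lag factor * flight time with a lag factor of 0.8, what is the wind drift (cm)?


drift = v_wind * lag * t = 2 * 0.8 * 0.887 = 1.4192 m ≈ 141.9 cm

141.9 cm


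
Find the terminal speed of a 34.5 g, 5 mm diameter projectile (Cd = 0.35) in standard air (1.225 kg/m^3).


A = pi*(d/2)^2 = pi*(5/2000)^2 = 1.96350e-05 m^2
vt = sqrt(2mg/(Cd*rho*A)) = sqrt(2*0.0345*9.81/(0.35 * 1.225 * 1.96350e-05)) = 283.6 m/s

283.6 m/s


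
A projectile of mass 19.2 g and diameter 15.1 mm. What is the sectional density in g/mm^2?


SD = m/d^2 = 19.2/15.1^2 = 0.08421 g/mm^2

0.08421 g/mm^2


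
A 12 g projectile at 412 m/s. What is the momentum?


p = m*v = 0.012*412 = 4.944 kg·m/s

4.944 kg·m/s


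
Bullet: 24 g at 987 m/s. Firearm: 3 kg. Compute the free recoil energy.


v_r = m_p*v_p/m_gun = 0.024*987/3 = 7.896 m/s, E_r = 0.5*m_gun*v_r^2 = 0.5*3*7.896^2 = 93.52 J

93.52 J


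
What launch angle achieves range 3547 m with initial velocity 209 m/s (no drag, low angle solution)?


sin(2*theta) = R*g/v0^2 = 3547*9.81/209^2 = 0.796595, theta = arcsin(0.796595)/2 = 26.4°

26.4 degrees


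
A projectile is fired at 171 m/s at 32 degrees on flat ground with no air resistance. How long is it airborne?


T = 2*v0*sin(theta)/g = 2*171*sin(32°)/9.81 = 18.47 s

18.47 s


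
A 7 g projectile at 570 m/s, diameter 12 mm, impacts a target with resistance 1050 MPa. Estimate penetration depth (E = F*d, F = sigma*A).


A = pi*(d/2)^2 = pi*(12/2)^2 = 113.097 mm^2
E = 0.5*m*v^2 = 0.5*0.007*570^2 = 1137.15 J
depth = E/(sigma*A) = 1137.15 J / (1050 MPa * 113.097 mm^2) = 1137.15/(1050 * 113.097) m = 0.00957582 m ≈ 9.576 mm

9.576 mm


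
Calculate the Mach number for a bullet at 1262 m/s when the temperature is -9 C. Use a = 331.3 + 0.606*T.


a = 331.3 + 0.606*(-9) = 325.846 m/s
M = v/a = 1262/325.846 = 3.873

3.873


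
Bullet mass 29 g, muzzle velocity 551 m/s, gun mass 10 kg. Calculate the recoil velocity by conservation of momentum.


v_recoil = m_p * v_p / m_gun = 0.029 * 551 / 10 = 1.598 m/s

1.598 m/s


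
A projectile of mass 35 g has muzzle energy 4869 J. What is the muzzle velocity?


v = sqrt(2*E/m) = sqrt(2*4869/0.035) = 527.5 m/s

527.5 m/s


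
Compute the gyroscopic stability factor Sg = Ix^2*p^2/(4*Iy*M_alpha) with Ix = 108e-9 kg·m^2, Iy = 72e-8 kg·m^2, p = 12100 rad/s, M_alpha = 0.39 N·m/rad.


Sg = Ix^2 * p^2 / (4 * Iy * M_alpha) = (108e-9)^2 * 12100^2 / (4 * 72e-8 * 0.39) = 1.52

1.52


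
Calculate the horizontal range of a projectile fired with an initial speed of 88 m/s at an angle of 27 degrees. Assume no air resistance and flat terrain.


R = v0^2 * sin(2*theta) / g = 88^2 * sin(2*27°) / 9.81 = 638.6 m

638.6 m


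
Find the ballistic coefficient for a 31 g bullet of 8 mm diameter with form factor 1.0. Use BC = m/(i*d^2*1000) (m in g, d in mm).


BC = m/(i*d^2*1000) = 31/(1.0 * 8^2 * 1000) = 0.0004844

0.0004844


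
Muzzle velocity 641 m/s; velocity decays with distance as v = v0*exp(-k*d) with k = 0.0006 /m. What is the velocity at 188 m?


v = v0*exp(-k*d) = 641*exp(-0.0006*188) = 572.6 m/s

572.6 m/s


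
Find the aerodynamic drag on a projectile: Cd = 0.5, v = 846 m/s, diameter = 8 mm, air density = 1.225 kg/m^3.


A = pi*(d/2)^2 = pi*(8/2000)^2 = 5.02655e-05 m^2
Fd = 0.5*Cd*rho*A*v^2 = 0.5*0.5*1.225*5.02655e-05*846^2 = 11.02 N

11.02 N


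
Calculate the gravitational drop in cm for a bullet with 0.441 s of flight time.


drop = 0.5*g*t^2 = 0.5*9.81*0.441^2 = 0.953929 m ≈ 95.39 cm

95.39 cm


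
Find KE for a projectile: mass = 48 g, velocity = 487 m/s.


E = 0.5*m*v^2 = 0.5*0.048*487^2 = 5692 J

5692 J


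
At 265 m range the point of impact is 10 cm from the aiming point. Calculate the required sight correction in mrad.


1 mrad subtends 1 cm per 10 m of range, so adj = error_cm / (dist_m / 10) = 10 / (265/10) = 0.3774 mrad

0.3774 mrad


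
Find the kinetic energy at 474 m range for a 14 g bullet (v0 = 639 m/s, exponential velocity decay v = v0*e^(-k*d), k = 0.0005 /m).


v = v0*exp(-k*d) = 639*exp(-0.0005*474) = 504.165 m/s
E = 0.5*m*v^2 = 0.5*0.014*504.165^2 = 1779 J

1779 J


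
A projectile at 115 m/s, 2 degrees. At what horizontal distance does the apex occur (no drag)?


R = v0^2*sin(2*theta)/g = 115^2*sin(2*2°)/9.81 = 94.0397 m
apex_dist = R/2 = 94.0397/2 = 47.02 m

47.02 m


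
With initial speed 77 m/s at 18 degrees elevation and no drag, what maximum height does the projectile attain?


H = (v0*sin(theta))^2 / (2g) = (77*sin(18°))^2 / (2*9.81) = 28.86 m

28.86 m


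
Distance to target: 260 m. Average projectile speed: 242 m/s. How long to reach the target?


t = d/v = 260/242 = 1.074 s

1.074 s


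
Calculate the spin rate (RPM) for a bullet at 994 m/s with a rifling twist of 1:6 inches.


twist_m = 6*0.0254 = 0.1524 m
spin = v/twist = 994/0.1524 = 6522.31 rev/s
RPM = spin*60 = 6522.31*60 ≈ 391339 RPM

391339 RPM


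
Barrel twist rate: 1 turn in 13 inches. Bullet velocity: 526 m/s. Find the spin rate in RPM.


twist_m = 13*0.0254 = 0.3302 m
spin = v/twist = 526/0.3302 = 1592.974 rev/s
RPM = spin*60 = 1592.974*60 ≈ 95578 RPM

95578 RPM


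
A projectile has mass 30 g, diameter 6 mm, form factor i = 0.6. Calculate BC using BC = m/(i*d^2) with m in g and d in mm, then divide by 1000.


BC = m/(i*d^2*1000) = 30/(0.6 * 6^2 * 1000) = 0.001389

0.001389


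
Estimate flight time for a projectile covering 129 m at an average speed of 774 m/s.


t = d/v = 129/774 = 0.1667 s

0.1667 s


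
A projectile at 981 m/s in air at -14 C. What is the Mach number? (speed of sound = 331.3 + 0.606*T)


a = 331.3 + 0.606*(-14) = 322.816 m/s
M = v/a = 981/322.816 = 3.039

3.039


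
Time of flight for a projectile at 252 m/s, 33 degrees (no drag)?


T = 2*v0*sin(theta)/g = 2*252*sin(33°)/9.81 = 27.98 s

27.98 s


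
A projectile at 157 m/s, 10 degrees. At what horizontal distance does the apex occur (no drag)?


R = v0^2*sin(2*theta)/g = 157^2*sin(2*10°)/9.81 = 859.374 m
apex_dist = R/2 = 859.374/2 = 429.7 m

429.7 m


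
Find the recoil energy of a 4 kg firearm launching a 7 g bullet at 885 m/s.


v_r = m_p*v_p/m_gun = 0.007*885/4 = 1.54875 m/s, E_r = 0.5*m_gun*v_r^2 = 0.5*4*1.54875^2 = 4.797 J

4.797 J


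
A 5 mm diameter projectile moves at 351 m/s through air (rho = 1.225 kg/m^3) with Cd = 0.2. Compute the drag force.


A = pi*(d/2)^2 = pi*(5/2000)^2 = 1.96350e-05 m^2
Fd = 0.5*Cd*rho*A*v^2 = 0.5*0.2*1.225*1.96350e-05*351^2 = 0.2963 N

0.2963 N


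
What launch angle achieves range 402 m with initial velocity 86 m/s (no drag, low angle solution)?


sin(2*theta) = R*g/v0^2 = 402*9.81/86^2 = 0.53321, theta = arcsin(0.53321)/2 = 16.11°

16.11 degrees


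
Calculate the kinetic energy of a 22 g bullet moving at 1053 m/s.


E = 0.5*m*v^2 = 0.5*0.022*1053^2 = 12197 J

12197 J


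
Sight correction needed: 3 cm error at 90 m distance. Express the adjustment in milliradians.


1 mrad subtends 1 cm per 10 m of range, so adj = error_cm / (dist_m / 10) = 3 / (90/10) = 0.3333 mrad

0.3333 mrad


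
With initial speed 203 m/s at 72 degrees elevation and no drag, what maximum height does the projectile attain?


H = (v0*sin(theta))^2 / (2g) = (203*sin(72°))^2 / (2*9.81) = 1900 m

1900 m


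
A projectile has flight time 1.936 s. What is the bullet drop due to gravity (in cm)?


drop = 0.5*g*t^2 = 0.5*9.81*1.936^2 = 18.3844 m ≈ 1838 cm

1838 cm


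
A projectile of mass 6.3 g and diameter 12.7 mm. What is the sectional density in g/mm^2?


SD = m/d^2 = 6.3/12.7^2 = 0.03906 g/mm^2

0.03906 g/mm^2


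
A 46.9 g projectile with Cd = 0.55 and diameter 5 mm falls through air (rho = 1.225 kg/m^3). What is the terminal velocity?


A = pi*(d/2)^2 = pi*(5/2000)^2 = 1.96350e-05 m^2
vt = sqrt(2mg/(Cd*rho*A)) = sqrt(2*0.0469*9.81/(0.55 * 1.225 * 1.96350e-05)) = 263.7 m/s

263.7 m/s


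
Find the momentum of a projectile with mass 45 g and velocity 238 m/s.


p = m*v = 0.045*238 = 10.71 kg·m/s

10.71 kg·m/s


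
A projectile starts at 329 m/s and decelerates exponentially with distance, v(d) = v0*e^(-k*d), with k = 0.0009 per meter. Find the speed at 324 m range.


v = v0*exp(-k*d) = 329*exp(-0.0009*324) = 245.8 m/s

245.8 m/s


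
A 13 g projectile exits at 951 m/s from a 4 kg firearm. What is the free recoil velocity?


v_recoil = m_p * v_p / m_gun = 0.013 * 951 / 4 = 3.091 m/s

3.091 m/s


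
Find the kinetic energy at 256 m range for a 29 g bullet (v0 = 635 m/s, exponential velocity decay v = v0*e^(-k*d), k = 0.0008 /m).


v = v0*exp(-k*d) = 635*exp(-0.0008*256) = 517.405 m/s
E = 0.5*m*v^2 = 0.5*0.029*517.405^2 = 3882 J

3882 J


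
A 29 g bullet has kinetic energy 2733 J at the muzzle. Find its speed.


v = sqrt(2*E/m) = sqrt(2*2733/0.029) = 434.1 m/s

434.1 m/s


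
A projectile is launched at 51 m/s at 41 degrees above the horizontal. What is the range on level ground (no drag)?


R = v0^2 * sin(2*theta) / g = 51^2 * sin(2*41°) / 9.81 = 262.6 m

262.6 m


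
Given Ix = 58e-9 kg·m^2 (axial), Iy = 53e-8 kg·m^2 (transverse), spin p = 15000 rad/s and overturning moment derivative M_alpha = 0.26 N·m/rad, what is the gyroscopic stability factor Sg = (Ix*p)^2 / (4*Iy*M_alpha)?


Sg = Ix^2 * p^2 / (4 * Iy * M_alpha) = (58e-9)^2 * 15000^2 / (4 * 53e-8 * 0.26) = 1.373

1.373


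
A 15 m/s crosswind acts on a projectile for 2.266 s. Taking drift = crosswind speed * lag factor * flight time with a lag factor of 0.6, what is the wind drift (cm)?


drift = v_wind * lag * t = 15 * 0.6 * 2.266 = 20.394 m ≈ 2039 cm

2039 cm


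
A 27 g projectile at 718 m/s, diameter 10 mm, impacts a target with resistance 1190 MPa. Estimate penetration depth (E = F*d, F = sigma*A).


A = pi*(d/2)^2 = pi*(10/2)^2 = 78.5398 mm^2
E = 0.5*m*v^2 = 0.5*0.027*718^2 = 6959.57 J
depth = E/(sigma*A) = 6959.57 J / (1190 MPa * 78.5398 mm^2) = 6959.57/(1190 * 78.5398) m = 0.0744639 m ≈ 74.46 mm

74.46 mm


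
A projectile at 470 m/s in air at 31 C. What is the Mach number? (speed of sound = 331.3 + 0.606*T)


a = 331.3 + 0.606*(31) = 350.086 m/s
M = v/a = 470/350.086 = 1.343

1.343


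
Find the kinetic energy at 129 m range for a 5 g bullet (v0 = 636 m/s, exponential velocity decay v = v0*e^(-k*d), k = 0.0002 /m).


v = v0*exp(-k*d) = 636*exp(-0.0002*129) = 619.801 m/s
E = 0.5*m*v^2 = 0.5*0.005*619.801^2 = 960.4 J

960.4 J


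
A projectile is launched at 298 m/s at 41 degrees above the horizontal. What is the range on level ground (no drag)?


R = v0^2 * sin(2*theta) / g = 298^2 * sin(2*41°) / 9.81 = 8964 m

8964 m


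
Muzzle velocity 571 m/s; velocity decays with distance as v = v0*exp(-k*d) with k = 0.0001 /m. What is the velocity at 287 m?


v = v0*exp(-k*d) = 571*exp(-0.0001*287) = 554.8 m/s

554.8 m/s


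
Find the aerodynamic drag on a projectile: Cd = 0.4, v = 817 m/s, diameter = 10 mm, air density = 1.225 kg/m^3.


A = pi*(d/2)^2 = pi*(10/2000)^2 = 7.85398e-05 m^2
Fd = 0.5*Cd*rho*A*v^2 = 0.5*0.4*1.225*7.85398e-05*817^2 = 12.84 N

12.84 N


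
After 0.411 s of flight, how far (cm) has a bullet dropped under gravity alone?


drop = 0.5*g*t^2 = 0.5*9.81*0.411^2 = 0.828558 m ≈ 82.86 cm

82.86 cm


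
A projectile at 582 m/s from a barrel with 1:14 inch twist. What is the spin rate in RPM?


twist_m = 14*0.0254 = 0.3556 m
spin = v/twist = 582/0.3556 = 1636.67 rev/s
RPM = spin*60 = 1636.67*60 ≈ 98200 RPM

98200 RPM


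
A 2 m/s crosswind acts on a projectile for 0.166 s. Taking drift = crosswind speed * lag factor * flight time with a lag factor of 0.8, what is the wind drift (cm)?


drift = v_wind * lag * t = 2 * 0.8 * 0.166 = 0.2656 m ≈ 26.56 cm

26.56 cm


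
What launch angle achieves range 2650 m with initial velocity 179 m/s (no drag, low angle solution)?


sin(2*theta) = R*g/v0^2 = 2650*9.81/179^2 = 0.811351, theta = arcsin(0.811351)/2 = 27.11°

27.11 degrees


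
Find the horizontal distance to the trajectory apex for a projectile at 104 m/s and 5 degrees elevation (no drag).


R = v0^2*sin(2*theta)/g = 104^2*sin(2*5°)/9.81 = 191.456 m
apex_dist = R/2 = 191.456/2 = 95.73 m

95.73 m


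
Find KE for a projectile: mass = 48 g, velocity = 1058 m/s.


E = 0.5*m*v^2 = 0.5*0.048*1058^2 = 26865 J

26865 J


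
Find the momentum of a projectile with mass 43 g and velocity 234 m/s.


p = m*v = 0.043*234 = 10.06 kg·m/s

10.06 kg·m/s


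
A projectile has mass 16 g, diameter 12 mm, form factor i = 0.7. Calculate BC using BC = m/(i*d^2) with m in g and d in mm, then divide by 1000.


BC = m/(i*d^2*1000) = 16/(0.7 * 12^2 * 1000) = 0.0001587

0.0001587


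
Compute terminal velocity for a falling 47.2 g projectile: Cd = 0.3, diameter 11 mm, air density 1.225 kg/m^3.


A = pi*(d/2)^2 = pi*(11/2000)^2 = 9.50332e-05 m^2
vt = sqrt(2mg/(Cd*rho*A)) = sqrt(2*0.0472*9.81/(0.3 * 1.225 * 9.50332e-05)) = 162.8 m/s

162.8 m/s


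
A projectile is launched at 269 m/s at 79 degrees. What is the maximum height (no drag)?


H = (v0*sin(theta))^2 / (2g) = (269*sin(79°))^2 / (2*9.81) = 3554 m

3554 m


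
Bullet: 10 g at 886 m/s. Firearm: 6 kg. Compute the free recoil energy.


v_r = m_p*v_p/m_gun = 0.01*886/6 = 1.47667 m/s, E_r = 0.5*m_gun*v_r^2 = 0.5*6*1.47667^2 = 6.542 J

6.542 J


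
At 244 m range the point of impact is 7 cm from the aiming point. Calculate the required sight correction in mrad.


1 mrad subtends 1 cm per 10 m of range, so adj = error_cm / (dist_m / 10) = 7 / (244/10) = 0.2869 mrad

0.2869 mrad


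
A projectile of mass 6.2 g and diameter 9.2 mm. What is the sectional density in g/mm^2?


SD = m/d^2 = 6.2/9.2^2 = 0.07325 g/mm^2

0.07325 g/mm^2


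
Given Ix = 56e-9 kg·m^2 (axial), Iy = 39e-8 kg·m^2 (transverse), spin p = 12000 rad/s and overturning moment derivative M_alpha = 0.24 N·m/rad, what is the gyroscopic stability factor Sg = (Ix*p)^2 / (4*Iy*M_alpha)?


Sg = Ix^2 * p^2 / (4 * Iy * M_alpha) = (56e-9)^2 * 12000^2 / (4 * 39e-8 * 0.24) = 1.206

1.206


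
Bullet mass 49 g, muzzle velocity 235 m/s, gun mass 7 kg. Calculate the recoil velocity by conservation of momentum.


v_recoil = m_p * v_p / m_gun = 0.049 * 235 / 7 = 1.645 m/s

1.645 m/s


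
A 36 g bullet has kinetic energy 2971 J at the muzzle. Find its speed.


v = sqrt(2*E/m) = sqrt(2*2971/0.036) = 406.3 m/s

406.3 m/s


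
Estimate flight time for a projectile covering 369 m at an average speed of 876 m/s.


t = d/v = 369/876 = 0.4212 s

0.4212 s


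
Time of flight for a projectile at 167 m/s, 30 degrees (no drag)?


T = 2*v0*sin(theta)/g = 2*167*sin(30°)/9.81 = 17.02 s

17.02 s


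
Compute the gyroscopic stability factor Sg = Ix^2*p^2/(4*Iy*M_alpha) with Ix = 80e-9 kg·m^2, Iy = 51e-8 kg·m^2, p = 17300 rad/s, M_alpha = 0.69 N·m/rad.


Sg = Ix^2 * p^2 / (4 * Iy * M_alpha) = (80e-9)^2 * 17300^2 / (4 * 51e-8 * 0.69) = 1.361

1.361


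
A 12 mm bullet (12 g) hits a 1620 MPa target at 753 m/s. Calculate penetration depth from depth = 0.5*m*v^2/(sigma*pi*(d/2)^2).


A = pi*(d/2)^2 = pi*(12/2)^2 = 113.097 mm^2
E = 0.5*m*v^2 = 0.5*0.012*753^2 = 3402.05 J
depth = E/(sigma*A) = 3402.05 J / (1620 MPa * 113.097 mm^2) = 3402.05/(1620 * 113.097) m = 0.0185684 m ≈ 18.57 mm

18.57 mm


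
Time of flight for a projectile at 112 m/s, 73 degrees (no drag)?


T = 2*v0*sin(theta)/g = 2*112*sin(73°)/9.81 = 21.84 s

21.84 s


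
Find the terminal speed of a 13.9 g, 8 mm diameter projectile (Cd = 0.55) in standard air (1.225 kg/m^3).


A = pi*(d/2)^2 = pi*(8/2000)^2 = 5.02655e-05 m^2
vt = sqrt(2mg/(Cd*rho*A)) = sqrt(2*0.0139*9.81/(0.55 * 1.225 * 5.02655e-05)) = 89.74 m/s

89.74 m/s


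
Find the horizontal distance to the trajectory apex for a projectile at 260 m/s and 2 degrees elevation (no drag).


R = v0^2*sin(2*theta)/g = 260^2*sin(2*2°)/9.81 = 480.687 m
apex_dist = R/2 = 480.687/2 = 240.3 m

240.3 m


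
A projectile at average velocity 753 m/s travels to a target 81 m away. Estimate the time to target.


t = d/v = 81/753 = 0.1076 s

0.1076 s


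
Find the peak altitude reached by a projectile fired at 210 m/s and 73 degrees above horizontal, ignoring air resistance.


H = (v0*sin(theta))^2 / (2g) = (210*sin(73°))^2 / (2*9.81) = 2056 m

2056 m


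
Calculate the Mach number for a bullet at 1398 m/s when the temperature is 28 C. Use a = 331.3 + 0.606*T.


a = 331.3 + 0.606*(28) = 348.268 m/s
M = v/a = 1398/348.268 = 4.014

4.014


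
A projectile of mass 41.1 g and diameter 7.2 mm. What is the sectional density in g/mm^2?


SD = m/d^2 = 41.1/7.2^2 = 0.7928 g/mm^2

0.7928 g/mm^2


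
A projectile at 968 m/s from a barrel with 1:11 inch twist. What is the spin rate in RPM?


twist_m = 11*0.0254 = 0.2794 m
spin = v/twist = 968/0.2794 = 3464.567 rev/s
RPM = spin*60 = 3464.567*60 ≈ 207874 RPM

207874 RPM


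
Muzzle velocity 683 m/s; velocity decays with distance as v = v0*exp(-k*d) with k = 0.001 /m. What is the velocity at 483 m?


v = v0*exp(-k*d) = 683*exp(-0.001*483) = 421.4 m/s

421.4 m/s


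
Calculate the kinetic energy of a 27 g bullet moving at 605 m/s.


E = 0.5*m*v^2 = 0.5*0.027*605^2 = 4941 J

4941 J


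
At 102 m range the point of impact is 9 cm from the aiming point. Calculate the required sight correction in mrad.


1 mrad subtends 1 cm per 10 m of range, so adj = error_cm / (dist_m / 10) = 9 / (102/10) = 0.8824 mrad

0.8824 mrad


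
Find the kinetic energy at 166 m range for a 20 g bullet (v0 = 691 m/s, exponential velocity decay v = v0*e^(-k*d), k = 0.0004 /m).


v = v0*exp(-k*d) = 691*exp(-0.0004*166) = 646.608 m/s
E = 0.5*m*v^2 = 0.5*0.02*646.608^2 = 4181 J

4181 J


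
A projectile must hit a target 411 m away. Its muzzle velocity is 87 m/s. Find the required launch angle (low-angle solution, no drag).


sin(2*theta) = R*g/v0^2 = 411*9.81/87^2 = 0.532687, theta = arcsin(0.532687)/2 = 16.09°

16.09 degrees


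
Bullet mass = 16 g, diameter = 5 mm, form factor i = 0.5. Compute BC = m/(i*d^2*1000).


BC = m/(i*d^2*1000) = 16/(0.5 * 5^2 * 1000) = 0.00128

0.00128


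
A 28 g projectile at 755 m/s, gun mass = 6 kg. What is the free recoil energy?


v_r = m_p*v_p/m_gun = 0.028*755/6 = 3.52333 m/s, E_r = 0.5*m_gun*v_r^2 = 0.5*6*3.52333^2 = 37.24 J

37.24 J


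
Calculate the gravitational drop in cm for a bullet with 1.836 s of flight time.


drop = 0.5*g*t^2 = 0.5*9.81*1.836^2 = 16.5342 m ≈ 1653 cm

1653 cm


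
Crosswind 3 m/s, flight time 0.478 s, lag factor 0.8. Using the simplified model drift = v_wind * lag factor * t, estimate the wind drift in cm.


drift = v_wind * lag * t = 3 * 0.8 * 0.478 = 1.1472 m ≈ 114.7 cm

114.7 cm


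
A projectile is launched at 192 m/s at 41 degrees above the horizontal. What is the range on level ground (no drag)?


R = v0^2 * sin(2*theta) / g = 192^2 * sin(2*41°) / 9.81 = 3721 m

3721 m


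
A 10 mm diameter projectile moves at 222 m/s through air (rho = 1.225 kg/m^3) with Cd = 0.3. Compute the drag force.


A = pi*(d/2)^2 = pi*(10/2000)^2 = 7.85398e-05 m^2
Fd = 0.5*Cd*rho*A*v^2 = 0.5*0.3*1.225*7.85398e-05*222^2 = 0.7113 N

0.7113 N


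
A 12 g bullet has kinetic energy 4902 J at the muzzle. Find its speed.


v = sqrt(2*E/m) = sqrt(2*4902/0.012) = 903.9 m/s

903.9 m/s


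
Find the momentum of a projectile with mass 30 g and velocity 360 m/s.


p = m*v = 0.03*360 = 10.8 kg·m/s

10.8 kg·m/s


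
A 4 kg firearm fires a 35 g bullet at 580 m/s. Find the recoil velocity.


v_recoil = m_p * v_p / m_gun = 0.035 * 580 / 4 = 5.075 m/s

5.075 m/s


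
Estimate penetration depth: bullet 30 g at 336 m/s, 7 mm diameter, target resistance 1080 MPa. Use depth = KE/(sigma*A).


A = pi*(d/2)^2 = pi*(7/2)^2 = 38.4845 mm^2
E = 0.5*m*v^2 = 0.5*0.03*336^2 = 1693.44 J
depth = E/(sigma*A) = 1693.44 J / (1080 MPa * 38.4845 mm^2) = 1693.44/(1080 * 38.4845) m = 0.0407437 m ≈ 40.74 mm

40.74 mm


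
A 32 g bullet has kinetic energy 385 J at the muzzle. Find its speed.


v = sqrt(2*E/m) = sqrt(2*385/0.032) = 155.1 m/s

155.1 m/s


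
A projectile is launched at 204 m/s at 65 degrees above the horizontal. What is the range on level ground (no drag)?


R = v0^2 * sin(2*theta) / g = 204^2 * sin(2*65°) / 9.81 = 3250 m

3250 m


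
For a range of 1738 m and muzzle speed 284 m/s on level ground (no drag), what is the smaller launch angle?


sin(2*theta) = R*g/v0^2 = 1738*9.81/284^2 = 0.211389, theta = arcsin(0.211389)/2 = 6.102°

6.102 degrees


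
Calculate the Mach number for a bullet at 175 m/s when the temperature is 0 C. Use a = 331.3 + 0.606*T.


a = 331.3 + 0.606*(0) = 331.3 m/s
M = v/a = 175/331.3 = 0.5282

0.5282


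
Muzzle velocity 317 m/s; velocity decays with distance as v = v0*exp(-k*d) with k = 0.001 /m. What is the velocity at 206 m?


v = v0*exp(-k*d) = 317*exp(-0.001*206) = 258 m/s

258 m/s


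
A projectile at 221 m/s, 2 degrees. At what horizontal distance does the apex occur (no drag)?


R = v0^2*sin(2*theta)/g = 221^2*sin(2*2°)/9.81 = 347.296 m
apex_dist = R/2 = 347.296/2 = 173.6 m

173.6 m


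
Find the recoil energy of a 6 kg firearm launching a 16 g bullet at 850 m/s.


v_r = m_p*v_p/m_gun = 0.016*850/6 = 2.26667 m/s, E_r = 0.5*m_gun*v_r^2 = 0.5*6*2.26667^2 = 15.41 J

15.41 J


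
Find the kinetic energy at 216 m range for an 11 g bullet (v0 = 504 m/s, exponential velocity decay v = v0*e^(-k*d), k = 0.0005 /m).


v = v0*exp(-k*d) = 504*exp(-0.0005*216) = 452.404 m/s
E = 0.5*m*v^2 = 0.5*0.011*452.404^2 = 1126 J

1126 J


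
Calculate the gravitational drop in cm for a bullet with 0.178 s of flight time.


drop = 0.5*g*t^2 = 0.5*9.81*0.178^2 = 0.15541 m ≈ 15.54 cm

15.54 cm


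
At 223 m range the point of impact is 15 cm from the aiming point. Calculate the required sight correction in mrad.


1 mrad subtends 1 cm per 10 m of range, so adj = error_cm / (dist_m / 10) = 15 / (223/10) = 0.6726 mrad

0.6726 mrad


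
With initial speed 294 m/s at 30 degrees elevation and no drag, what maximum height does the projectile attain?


H = (v0*sin(theta))^2 / (2g) = (294*sin(30°))^2 / (2*9.81) = 1101 m

1101 m


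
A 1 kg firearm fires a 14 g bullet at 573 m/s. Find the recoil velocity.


v_recoil = m_p * v_p / m_gun = 0.014 * 573 / 1 = 8.022 m/s

8.022 m/s


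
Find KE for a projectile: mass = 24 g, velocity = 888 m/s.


E = 0.5*m*v^2 = 0.5*0.024*888^2 = 9463 J

9463 J


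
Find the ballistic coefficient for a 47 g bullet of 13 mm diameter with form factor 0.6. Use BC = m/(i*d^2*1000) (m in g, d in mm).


BC = m/(i*d^2*1000) = 47/(0.6 * 13^2 * 1000) = 0.0004635

0.0004635


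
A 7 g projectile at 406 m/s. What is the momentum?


p = m*v = 0.007*406 = 2.842 kg·m/s

2.842 kg·m/s


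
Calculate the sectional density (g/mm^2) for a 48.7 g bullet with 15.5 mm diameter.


SD = m/d^2 = 48.7/15.5^2 = 0.2027 g/mm^2

0.2027 g/mm^2


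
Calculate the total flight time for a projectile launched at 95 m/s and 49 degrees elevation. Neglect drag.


T = 2*v0*sin(theta)/g = 2*95*sin(49°)/9.81 = 14.62 s

14.62 s


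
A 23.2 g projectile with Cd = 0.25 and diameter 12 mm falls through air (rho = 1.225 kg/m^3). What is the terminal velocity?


A = pi*(d/2)^2 = pi*(12/2000)^2 = 1.13097e-04 m^2
vt = sqrt(2mg/(Cd*rho*A)) = sqrt(2*0.0232*9.81/(0.25 * 1.225 * 1.13097e-04)) = 114.6 m/s

114.6 m/s


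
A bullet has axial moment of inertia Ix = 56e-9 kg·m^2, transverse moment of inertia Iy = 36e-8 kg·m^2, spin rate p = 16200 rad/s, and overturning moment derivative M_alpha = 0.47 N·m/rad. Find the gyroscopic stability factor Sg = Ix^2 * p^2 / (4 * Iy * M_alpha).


Sg = Ix^2 * p^2 / (4 * Iy * M_alpha) = (56e-9)^2 * 16200^2 / (4 * 36e-8 * 0.47) = 1.216

1.216


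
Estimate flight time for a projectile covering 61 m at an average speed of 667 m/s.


t = d/v = 61/667 = 0.09145 s

0.09145 s


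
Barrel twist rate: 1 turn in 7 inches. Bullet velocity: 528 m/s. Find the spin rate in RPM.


twist_m = 7*0.0254 = 0.1778 m
spin = v/twist = 528/0.1778 = 2969.629 rev/s
RPM = spin*60 = 2969.629*60 ≈ 178178 RPM

178178 RPM


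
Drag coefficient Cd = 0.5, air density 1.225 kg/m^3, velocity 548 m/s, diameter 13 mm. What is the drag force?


A = pi*(d/2)^2 = pi*(13/2000)^2 = 1.32732e-04 m^2
Fd = 0.5*Cd*rho*A*v^2 = 0.5*0.5*1.225*1.32732e-04*548^2 = 12.21 N

12.21 N


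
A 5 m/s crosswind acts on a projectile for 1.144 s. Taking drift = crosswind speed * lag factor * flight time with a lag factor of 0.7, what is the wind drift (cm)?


drift = v_wind * lag * t = 5 * 0.7 * 1.144 = 4.004 m ≈ 400.4 cm

400.4 cm


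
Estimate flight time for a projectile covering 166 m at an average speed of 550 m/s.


t = d/v = 166/550 = 0.3018 s

0.3018 s


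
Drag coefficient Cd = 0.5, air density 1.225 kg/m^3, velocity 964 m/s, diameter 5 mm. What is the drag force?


A = pi*(d/2)^2 = pi*(5/2000)^2 = 1.96350e-05 m^2
Fd = 0.5*Cd*rho*A*v^2 = 0.5*0.5*1.225*1.96350e-05*964^2 = 5.588 N

5.588 N


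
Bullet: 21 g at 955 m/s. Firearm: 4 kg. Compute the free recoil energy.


v_r = m_p*v_p/m_gun = 0.021*955/4 = 5.01375 m/s, E_r = 0.5*m_gun*v_r^2 = 0.5*4*5.01375^2 = 50.28 J

50.28 J


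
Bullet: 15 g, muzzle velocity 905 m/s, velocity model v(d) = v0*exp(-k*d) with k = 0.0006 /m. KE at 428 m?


v = v0*exp(-k*d) = 905*exp(-0.0006*428) = 700.038 m/s
E = 0.5*m*v^2 = 0.5*0.015*700.038^2 = 3675 J

3675 J


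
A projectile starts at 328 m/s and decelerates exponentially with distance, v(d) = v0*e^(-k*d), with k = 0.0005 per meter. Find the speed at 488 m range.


v = v0*exp(-k*d) = 328*exp(-0.0005*488) = 257 m/s

257 m/s


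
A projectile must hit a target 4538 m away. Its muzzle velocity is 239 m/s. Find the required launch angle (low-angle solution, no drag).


sin(2*theta) = R*g/v0^2 = 4538*9.81/239^2 = 0.779359, theta = arcsin(0.779359)/2 = 25.6°

25.6 degrees


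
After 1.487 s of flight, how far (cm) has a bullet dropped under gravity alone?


drop = 0.5*g*t^2 = 0.5*9.81*1.487^2 = 10.8458 m ≈ 1085 cm

1085 cm


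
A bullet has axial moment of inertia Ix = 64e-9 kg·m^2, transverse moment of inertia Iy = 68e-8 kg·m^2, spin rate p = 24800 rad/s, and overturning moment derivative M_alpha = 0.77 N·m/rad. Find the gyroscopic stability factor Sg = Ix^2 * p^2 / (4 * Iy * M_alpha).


Sg = Ix^2 * p^2 / (4 * Iy * M_alpha) = (64e-9)^2 * 24800^2 / (4 * 68e-8 * 0.77) = 1.203

1.203


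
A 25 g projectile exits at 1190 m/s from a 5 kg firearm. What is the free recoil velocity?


v_recoil = m_p * v_p / m_gun = 0.025 * 1190 / 5 = 5.95 m/s

5.95 m/s


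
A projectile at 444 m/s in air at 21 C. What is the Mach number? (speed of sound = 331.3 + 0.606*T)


a = 331.3 + 0.606*(21) = 344.026 m/s
M = v/a = 444/344.026 = 1.291

1.291


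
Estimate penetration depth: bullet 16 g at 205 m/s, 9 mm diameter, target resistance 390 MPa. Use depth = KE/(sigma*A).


A = pi*(d/2)^2 = pi*(9/2)^2 = 63.6173 mm^2
E = 0.5*m*v^2 = 0.5*0.016*205^2 = 336.2 J
depth = E/(sigma*A) = 336.2 J / (390 MPa * 63.6173 mm^2) = 336.2/(390 * 63.6173) m = 0.0135506 m ≈ 13.55 mm

13.55 mm


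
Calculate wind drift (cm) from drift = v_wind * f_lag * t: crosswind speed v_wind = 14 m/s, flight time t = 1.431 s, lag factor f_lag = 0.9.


drift = v_wind * lag * t = 14 * 0.9 * 1.431 = 18.0306 m ≈ 1803 cm

1803 cm


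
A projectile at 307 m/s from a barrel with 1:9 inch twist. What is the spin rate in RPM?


twist_m = 9*0.0254 = 0.2286 m
spin = v/twist = 307/0.2286 = 1342.957 rev/s
RPM = spin*60 = 1342.957*60 ≈ 80577 RPM

80577 RPM


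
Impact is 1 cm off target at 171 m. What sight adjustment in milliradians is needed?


1 mrad subtends 1 cm per 10 m of range, so adj = error_cm / (dist_m / 10) = 1 / (171/10) = 0.05848 mrad

0.05848 mrad


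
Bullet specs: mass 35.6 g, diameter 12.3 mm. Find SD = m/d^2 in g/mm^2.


SD = m/d^2 = 35.6/12.3^2 = 0.2353 g/mm^2

0.2353 g/mm^2


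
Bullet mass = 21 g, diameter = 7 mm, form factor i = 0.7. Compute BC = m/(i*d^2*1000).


BC = m/(i*d^2*1000) = 21/(0.7 * 7^2 * 1000) = 0.0006122

0.0006122


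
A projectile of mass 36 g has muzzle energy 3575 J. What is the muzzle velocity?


v = sqrt(2*E/m) = sqrt(2*3575/0.036) = 445.7 m/s

445.7 m/s


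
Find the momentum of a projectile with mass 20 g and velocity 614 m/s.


p = m*v = 0.02*614 = 12.28 kg·m/s

12.28 kg·m/s


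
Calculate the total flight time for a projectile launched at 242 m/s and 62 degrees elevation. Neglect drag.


T = 2*v0*sin(theta)/g = 2*242*sin(62°)/9.81 = 43.56 s

43.56 s


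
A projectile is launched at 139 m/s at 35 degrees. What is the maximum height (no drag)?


H = (v0*sin(theta))^2 / (2g) = (139*sin(35°))^2 / (2*9.81) = 324 m

324 m


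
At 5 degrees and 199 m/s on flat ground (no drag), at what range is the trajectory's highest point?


R = v0^2*sin(2*theta)/g = 199^2*sin(2*5°)/9.81 = 700.983 m
apex_dist = R/2 = 700.983/2 = 350.5 m

350.5 m


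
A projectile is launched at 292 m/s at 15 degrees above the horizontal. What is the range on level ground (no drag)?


R = v0^2 * sin(2*theta) / g = 292^2 * sin(2*15°) / 9.81 = 4346 m

4346 m


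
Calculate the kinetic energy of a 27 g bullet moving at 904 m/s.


E = 0.5*m*v^2 = 0.5*0.027*904^2 = 11032 J

11032 J


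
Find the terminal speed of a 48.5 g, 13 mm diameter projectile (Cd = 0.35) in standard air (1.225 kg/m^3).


A = pi*(d/2)^2 = pi*(13/2000)^2 = 1.32732e-04 m^2
vt = sqrt(2mg/(Cd*rho*A)) = sqrt(2*0.0485*9.81/(0.35 * 1.225 * 1.32732e-04)) = 129.3 m/s

129.3 m/s


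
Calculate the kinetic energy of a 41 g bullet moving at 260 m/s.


E = 0.5*m*v^2 = 0.5*0.041*260^2 = 1386 J

1386 J


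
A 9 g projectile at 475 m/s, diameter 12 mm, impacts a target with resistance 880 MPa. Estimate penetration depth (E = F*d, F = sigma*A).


A = pi*(d/2)^2 = pi*(12/2)^2 = 113.097 mm^2
E = 0.5*m*v^2 = 0.5*0.009*475^2 = 1015.31 J
depth = E/(sigma*A) = 1015.31 J / (880 MPa * 113.097 mm^2) = 1015.31/(880 * 113.097) m = 0.0102015 m ≈ 10.2 mm

10.2 mm


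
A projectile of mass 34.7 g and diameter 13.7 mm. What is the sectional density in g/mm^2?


SD = m/d^2 = 34.7/13.7^2 = 0.1849 g/mm^2

0.1849 g/mm^2


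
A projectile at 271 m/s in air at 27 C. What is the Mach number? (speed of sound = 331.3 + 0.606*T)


a = 331.3 + 0.606*(27) = 347.662 m/s
M = v/a = 271/347.662 = 0.7795

0.7795


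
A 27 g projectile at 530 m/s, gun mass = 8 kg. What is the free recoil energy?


v_r = m_p*v_p/m_gun = 0.027*530/8 = 1.78875 m/s, E_r = 0.5*m_gun*v_r^2 = 0.5*8*1.78875^2 = 12.8 J

12.8 J


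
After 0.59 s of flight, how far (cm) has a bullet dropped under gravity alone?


drop = 0.5*g*t^2 = 0.5*9.81*0.59^2 = 1.70743 m ≈ 170.7 cm

170.7 cm


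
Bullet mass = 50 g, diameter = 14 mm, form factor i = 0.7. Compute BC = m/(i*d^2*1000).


BC = m/(i*d^2*1000) = 50/(0.7 * 14^2 * 1000) = 0.0003644

0.0003644


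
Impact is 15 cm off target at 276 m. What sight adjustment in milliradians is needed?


1 mrad subtends 1 cm per 10 m of range, so adj = error_cm / (dist_m / 10) = 15 / (276/10) = 0.5435 mrad

0.5435 mrad


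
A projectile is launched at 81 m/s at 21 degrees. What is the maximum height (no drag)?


H = (v0*sin(theta))^2 / (2g) = (81*sin(21°))^2 / (2*9.81) = 42.95 m

42.95 m


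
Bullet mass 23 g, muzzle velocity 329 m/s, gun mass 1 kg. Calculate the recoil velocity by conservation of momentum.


v_recoil = m_p * v_p / m_gun = 0.023 * 329 / 1 = 7.567 m/s

7.567 m/s


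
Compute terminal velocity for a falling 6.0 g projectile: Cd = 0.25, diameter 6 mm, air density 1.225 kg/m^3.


A = pi*(d/2)^2 = pi*(6/2000)^2 = 2.82743e-05 m^2
vt = sqrt(2mg/(Cd*rho*A)) = sqrt(2*0.006*9.81/(0.25 * 1.225 * 2.82743e-05)) = 116.6 m/s

116.6 m/s


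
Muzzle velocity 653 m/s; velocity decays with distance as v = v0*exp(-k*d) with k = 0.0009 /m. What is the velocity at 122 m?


v = v0*exp(-k*d) = 653*exp(-0.0009*122) = 585.1 m/s

585.1 m/s


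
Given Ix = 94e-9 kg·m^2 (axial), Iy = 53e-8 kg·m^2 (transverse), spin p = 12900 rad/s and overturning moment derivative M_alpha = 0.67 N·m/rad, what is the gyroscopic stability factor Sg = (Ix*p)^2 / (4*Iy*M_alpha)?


Sg = Ix^2 * p^2 / (4 * Iy * M_alpha) = (94e-9)^2 * 12900^2 / (4 * 53e-8 * 0.67) = 1.035

1.035


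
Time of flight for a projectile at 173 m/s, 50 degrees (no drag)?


T = 2*v0*sin(theta)/g = 2*173*sin(50°)/9.81 = 27.02 s

27.02 s


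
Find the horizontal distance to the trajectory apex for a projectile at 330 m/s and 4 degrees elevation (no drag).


R = v0^2*sin(2*theta)/g = 330^2*sin(2*4°)/9.81 = 1544.95 m
apex_dist = R/2 = 1544.95/2 = 772.5 m

772.5 m


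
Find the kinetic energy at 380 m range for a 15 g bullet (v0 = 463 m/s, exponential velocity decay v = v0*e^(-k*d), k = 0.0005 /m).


v = v0*exp(-k*d) = 463*exp(-0.0005*380) = 382.882 m/s
E = 0.5*m*v^2 = 0.5*0.015*382.882^2 = 1099 J

1099 J


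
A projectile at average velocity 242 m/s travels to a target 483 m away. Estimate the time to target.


t = d/v = 483/242 = 1.996 s

1.996 s


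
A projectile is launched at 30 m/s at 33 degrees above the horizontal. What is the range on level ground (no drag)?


R = v0^2 * sin(2*theta) / g = 30^2 * sin(2*33°) / 9.81 = 83.81 m

83.81 m


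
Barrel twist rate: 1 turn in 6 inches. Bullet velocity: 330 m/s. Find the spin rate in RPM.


twist_m = 6*0.0254 = 0.1524 m
spin = v/twist = 330/0.1524 = 2165.354 rev/s
RPM = spin*60 = 2165.354*60 ≈ 129921 RPM

129921 RPM


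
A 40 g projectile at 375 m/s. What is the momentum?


p = m*v = 0.04*375 = 15 kg·m/s

15 kg·m/s


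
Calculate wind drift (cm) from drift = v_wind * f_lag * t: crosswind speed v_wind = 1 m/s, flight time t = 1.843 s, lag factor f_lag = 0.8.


drift = v_wind * lag * t = 1 * 0.8 * 1.843 = 1.4744 m ≈ 147.4 cm

147.4 cm
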